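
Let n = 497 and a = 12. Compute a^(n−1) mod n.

79

12^1 ≡ 12 (mod 497)
12^2 ≡ 12^2 = 144 ≡ 144 (mod 497)
12^4 ≡ 144^2 = 20736 ≡ 359 (mod 497)
12^8 ≡ 359^2 = 128881 ≡ 158 (mod 497)
12^16 ≡ 158^2 = 24964 ≡ 114 (mod 497)
12^32 ≡ 114^2 = 12996 ≡ 74 (mod 497)
12^64 ≡ 74^2 = 5476 ≡ 9 (mod 497)
12^128 ≡ 9^2 = 81 ≡ 81 (mod 497)
12^256 ≡ 81^2 = 6561 ≡ 100 (mod 497)
496 = 256 + 128 + 64 + 32 + 16 in binary powers of 2.
So 12^496 ≡ 100 · 81 · 9 · 74 · 114 ≡ 79 (mod 497).
Since 79 ≠ 1, base 12 is a Fermat witness: 497 is composite.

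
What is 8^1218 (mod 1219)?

855

8^1 ≡ 8 (mod 1219)
8^2 ≡ 8^2 = 64 ≡ 64 (mod 1219)
8^4 ≡ 64^2 = 4096 ≡ 439 (mod 1219)
8^8 ≡ 439^2 = 192721 ≡ 119 (mod 1219)
8^16 ≡ 119^2 = 14161 ≡ 752 (mod 1219)
8^32 ≡ 752^2 = 565504 ≡ 1107 (mod 1219)
8^64 ≡ 1107^2 = 1225449 ≡ 354 (mod 1219)
8^128 ≡ 354^2 = 125316 ≡ 978 (mod 1219)
8^256 ≡ 978^2 = 956484 ≡ 788 (mod 1219)
8^512 ≡ 788^2 = 620944 ≡ 473 (mod 1219)
8^1024 ≡ 473^2 = 223729 ≡ 652 (mod 1219)
1218 = 1024 + 128 + 64 + 2 in binary powers of 2.
So 8^1218 ≡ 652 · 978 · 354 · 64 ≡ 855 (mod 1219).
Since 855 ≠ 1, base 8 is a Fermat witness: 1219 is composite.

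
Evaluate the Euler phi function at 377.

Factor: 377 = 13 · 29.
φ(377) = (13−1) · (29−1) = 12 · 28 = 336.

336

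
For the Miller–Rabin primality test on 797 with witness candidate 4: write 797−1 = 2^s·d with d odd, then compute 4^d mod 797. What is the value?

797 − 1 = 796 = 2^2 · 199, so d = 199.
4^1 ≡ 4 (mod 797)
4^2 ≡ 4^2 = 16 ≡ 16 (mod 797)
4^4 ≡ 16^2 = 256 ≡ 256 (mod 797)
4^8 ≡ 256^2 = 65536 ≡ 182 (mod 797)
4^16 ≡ 182^2 = 33124 ≡ 447 (mod 797)
4^32 ≡ 447^2 = 199809 ≡ 559 (mod 797)
4^64 ≡ 559^2 = 312481 ≡ 57 (mod 797)
4^128 ≡ 57^2 = 3249 ≡ 61 (mod 797)
199 = 128 + 64 + 4 + 2 + 1 in binary powers of 2.
So 4^199 ≡ 61 · 57 · 256 · 16 · 4 ≡ 796 (mod 797).
Since 4^d ≡ 796 (mod 797), base 4 does not prove 797 composite.

796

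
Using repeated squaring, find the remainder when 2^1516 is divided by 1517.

756

2^1 ≡ 2 (mod 1517)
2^2 ≡ 2^2 = 4 ≡ 4 (mod 1517)
2^4 ≡ 4^2 = 16 ≡ 16 (mod 1517)
2^8 ≡ 16^2 = 256 ≡ 256 (mod 1517)
2^16 ≡ 256^2 = 65536 ≡ 305 (mod 1517)
2^32 ≡ 305^2 = 93025 ≡ 488 (mod 1517)
2^64 ≡ 488^2 = 238144 ≡ 1492 (mod 1517)
2^128 ≡ 1492^2 = 2226064 ≡ 625 (mod 1517)
2^256 ≡ 625^2 = 390625 ≡ 756 (mod 1517)
2^512 ≡ 756^2 = 571536 ≡ 1144 (mod 1517)
2^1024 ≡ 1144^2 = 1308736 ≡ 1082 (mod 1517)
1516 = 1024 + 256 + 128 + 64 + 32 + 8 + 4 in binary powers of 2.
So 2^1516 ≡ 1082 · 756 · 625 · 1492 · 488 · 256 · 16 ≡ 756 (mod 1517).
Since 756 ≠ 1, base 2 is a Fermat witness: 1517 is composite.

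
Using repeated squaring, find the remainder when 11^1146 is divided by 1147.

593

11^1 ≡ 11 (mod 1147)
11^2 ≡ 11^2 = 121 ≡ 121 (mod 1147)
11^4 ≡ 121^2 = 14641 ≡ 877 (mod 1147)
11^8 ≡ 877^2 = 769129 ≡ 639 (mod 1147)
11^16 ≡ 639^2 = 408321 ≡ 1136 (mod 1147)
11^32 ≡ 1136^2 = 1290496 ≡ 121 (mod 1147)
11^64 ≡ 121^2 = 14641 ≡ 877 (mod 1147)
11^128 ≡ 877^2 = 769129 ≡ 639 (mod 1147)
11^256 ≡ 639^2 = 408321 ≡ 1136 (mod 1147)
11^512 ≡ 1136^2 = 1290496 ≡ 121 (mod 1147)
11^1024 ≡ 121^2 = 14641 ≡ 877 (mod 1147)
1146 = 1024 + 64 + 32 + 16 + 8 + 2 in binary powers of 2.
So 11^1146 ≡ 877 · 877 · 121 · 1136 · 639 · 121 ≡ 593 (mod 1147).
Since 593 ≠ 1, base 11 is a Fermat witness: 1147 is composite.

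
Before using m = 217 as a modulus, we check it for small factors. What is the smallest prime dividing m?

217 is odd.
Digit sum 10, not divisible by 3.
Ends in 7: not divisible by 5.
7: 217 = 7·31

7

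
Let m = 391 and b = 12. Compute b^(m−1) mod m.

87

12^1 ≡ 12 (mod 391)
12^2 ≡ 12^2 = 144 ≡ 144 (mod 391)
12^4 ≡ 144^2 = 20736 ≡ 13 (mod 391)
12^8 ≡ 13^2 = 169 ≡ 169 (mod 391)
12^16 ≡ 169^2 = 28561 ≡ 18 (mod 391)
12^32 ≡ 18^2 = 324 ≡ 324 (mod 391)
12^64 ≡ 324^2 = 104976 ≡ 188 (mod 391)
12^128 ≡ 188^2 = 35344 ≡ 154 (mod 391)
12^256 ≡ 154^2 = 23716 ≡ 256 (mod 391)
390 = 256 + 128 + 4 + 2 in binary powers of 2.
So 12^390 ≡ 256 · 154 · 13 · 144 ≡ 87 (mod 391).
Since 87 ≠ 1, base 12 is a Fermat witness: 391 is composite.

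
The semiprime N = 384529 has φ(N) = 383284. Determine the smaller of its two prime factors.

563

φ(n) = (p−1)(q−1) = n − (p+q) + 1, so p + q = 384529 − 383284 + 1 = 1246.
p and q are the roots of t² − 1246t + 384529 = 0.
Discriminant: 1246² − 4·384529 = 1552516 − 1538116 = 14400; √14400 = 120.
q = (1246 − 120)/2 = 563, p = (1246 + 120)/2 = 683.
Check: 563 · 683 = 384529.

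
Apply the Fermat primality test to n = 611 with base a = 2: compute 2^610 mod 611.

2^1 ≡ 2 (mod 611)
2^2 ≡ 2^2 = 4 ≡ 4 (mod 611)
2^4 ≡ 4^2 = 16 ≡ 16 (mod 611)
2^8 ≡ 16^2 = 256 ≡ 256 (mod 611)
2^16 ≡ 256^2 = 65536 ≡ 159 (mod 611)
2^32 ≡ 159^2 = 25281 ≡ 230 (mod 611)
2^64 ≡ 230^2 = 52900 ≡ 354 (mod 611)
2^128 ≡ 354^2 = 125316 ≡ 61 (mod 611)
2^256 ≡ 61^2 = 3721 ≡ 55 (mod 611)
2^512 ≡ 55^2 = 3025 ≡ 581 (mod 611)
610 = 512 + 64 + 32 + 2 in binary powers of 2.
So 2^610 ≡ 581 · 354 · 230 · 4 ≡ 101 (mod 611).
Since 101 ≠ 1, base 2 is a Fermat witness: 611 is composite.

101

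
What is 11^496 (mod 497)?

11^1 ≡ 11 (mod 497)
11^2 ≡ 11^2 = 121 ≡ 121 (mod 497)
11^4 ≡ 121^2 = 14641 ≡ 228 (mod 497)
11^8 ≡ 228^2 = 51984 ≡ 296 (mod 497)
11^16 ≡ 296^2 = 87616 ≡ 144 (mod 497)
11^32 ≡ 144^2 = 20736 ≡ 359 (mod 497)
11^64 ≡ 359^2 = 128881 ≡ 158 (mod 497)
11^128 ≡ 158^2 = 24964 ≡ 114 (mod 497)
11^256 ≡ 114^2 = 12996 ≡ 74 (mod 497)
496 = 256 + 128 + 64 + 32 + 16 in binary powers of 2.
So 11^496 ≡ 74 · 114 · 158 · 359 · 144 ≡ 466 (mod 497).
Since 466 ≠ 1, base 11 is a Fermat witness: 497 is composite.

466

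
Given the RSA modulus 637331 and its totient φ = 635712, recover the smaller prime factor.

φ(n) = (p−1)(q−1) = n − (p+q) + 1, so p + q = 637331 − 635712 + 1 = 1620.
p and q are the roots of t² − 1620t + 637331 = 0.
Discriminant: 1620² − 4·637331 = 2624400 − 2549324 = 75076; √75076 = 274.
q = (1620 − 274)/2 = 673, p = (1620 + 274)/2 = 947.
Check: 673 · 947 = 637331.

673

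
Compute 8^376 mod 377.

8^1 ≡ 8 (mod 377)
8^2 ≡ 8^2 = 64 ≡ 64 (mod 377)
8^4 ≡ 64^2 = 4096 ≡ 326 (mod 377)
8^8 ≡ 326^2 = 106276 ≡ 339 (mod 377)
8^16 ≡ 339^2 = 114921 ≡ 313 (mod 377)
8^32 ≡ 313^2 = 97969 ≡ 326 (mod 377)
8^64 ≡ 326^2 = 106276 ≡ 339 (mod 377)
8^128 ≡ 339^2 = 114921 ≡ 313 (mod 377)
8^256 ≡ 313^2 = 97969 ≡ 326 (mod 377)
376 = 256 + 64 + 32 + 16 + 8 in binary powers of 2.
So 8^376 ≡ 326 · 339 · 326 · 313 · 339 ≡ 53 (mod 377).
Since 53 ≠ 1, base 8 is a Fermat witness: 377 is composite.

53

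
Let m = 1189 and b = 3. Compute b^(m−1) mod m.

1147

3^1 ≡ 3 (mod 1189)
3^2 ≡ 3^2 = 9 ≡ 9 (mod 1189)
3^4 ≡ 9^2 = 81 ≡ 81 (mod 1189)
3^8 ≡ 81^2 = 6561 ≡ 616 (mod 1189)
3^16 ≡ 616^2 = 379456 ≡ 165 (mod 1189)
3^32 ≡ 165^2 = 27225 ≡ 1067 (mod 1189)
3^64 ≡ 1067^2 = 1138489 ≡ 616 (mod 1189)
3^128 ≡ 616^2 = 379456 ≡ 165 (mod 1189)
3^256 ≡ 165^2 = 27225 ≡ 1067 (mod 1189)
3^512 ≡ 1067^2 = 1138489 ≡ 616 (mod 1189)
3^1024 ≡ 616^2 = 379456 ≡ 165 (mod 1189)
1188 = 1024 + 128 + 32 + 4 in binary powers of 2.
So 3^1188 ≡ 165 · 165 · 1067 · 81 ≡ 1147 (mod 1189).
Since 1147 ≠ 1, base 3 is a Fermat witness: 1189 is composite.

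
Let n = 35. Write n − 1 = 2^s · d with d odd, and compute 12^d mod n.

35 − 1 = 34 = 2^1 · 17, so d = 17.
12^1 ≡ 12 (mod 35)
12^2 ≡ 12^2 = 144 ≡ 4 (mod 35)
12^4 ≡ 4^2 = 16 ≡ 16 (mod 35)
12^8 ≡ 16^2 = 256 ≡ 11 (mod 35)
12^16 ≡ 11^2 = 121 ≡ 16 (mod 35)
17 = 16 + 1 in binary powers of 2.
So 12^17 ≡ 16 · 12 ≡ 17 (mod 35).
Squaring chain: 17; never reaches −1, so base 12 is a Miller–Rabin witness that 35 is composite.

17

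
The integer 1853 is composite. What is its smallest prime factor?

1853 is odd.
Digit sum 17, not divisible by 3.
Ends in 3: not divisible by 5.
7: 1853 = 7·264 + 5
11: 1853 = 11·168 + 5
13: 1853 = 13·142 + 7
17: 1853 = 17·109

17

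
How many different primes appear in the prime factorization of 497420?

497420 = 2^2 · 124355
124355 = 5 · 24871
24871 = 7 · 3553
3553 = 11 · 323
323 = 17 · 19
497420 = 2^2 · 5 · 7 · 11 · 17 · 19, which has 6 distinct prime factors.

6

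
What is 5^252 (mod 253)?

124

5^1 ≡ 5 (mod 253)
5^2 ≡ 5^2 = 25 ≡ 25 (mod 253)
5^4 ≡ 25^2 = 625 ≡ 119 (mod 253)
5^8 ≡ 119^2 = 14161 ≡ 246 (mod 253)
5^16 ≡ 246^2 = 60516 ≡ 49 (mod 253)
5^32 ≡ 49^2 = 2401 ≡ 124 (mod 253)
5^64 ≡ 124^2 = 15376 ≡ 196 (mod 253)
5^128 ≡ 196^2 = 38416 ≡ 213 (mod 253)
252 = 128 + 64 + 32 + 16 + 8 + 4 in binary powers of 2.
So 5^252 ≡ 213 · 196 · 124 · 49 · 246 · 119 ≡ 124 (mod 253).
Since 124 ≠ 1, base 5 is a Fermat witness: 253 is composite.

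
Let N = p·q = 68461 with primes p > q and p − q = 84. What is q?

Since p = q + 84, we have 68461 = q(q + 84), so q² + 84q − 68461 = 0.
Discriminant: 84² + 4·68461 = 7056 + 273844 = 280900; √280900 = 530.
q = (−84 + 530)/2 = 223, and p = q + 84 = 307.
Check: 223 · 307 = 68461.

223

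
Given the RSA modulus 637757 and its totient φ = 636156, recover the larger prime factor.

863

φ(n) = (p−1)(q−1) = n − (p+q) + 1, so p + q = 637757 − 636156 + 1 = 1602.
p and q are the roots of t² − 1602t + 637757 = 0.
Discriminant: 1602² − 4·637757 = 2566404 − 2551028 = 15376; √15376 = 124.
q = (1602 − 124)/2 = 739, p = (1602 + 124)/2 = 863.
Check: 739 · 863 = 637757.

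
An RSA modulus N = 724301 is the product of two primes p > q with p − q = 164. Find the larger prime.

937

Since p = q + 164, we have 724301 = q(q + 164), so q² + 164q − 724301 = 0.
Discriminant: 164² + 4·724301 = 26896 + 2897204 = 2924100; √2924100 = 1710.
q = (−164 + 1710)/2 = 773, and p = q + 164 = 937.
Check: 773 · 937 = 724301.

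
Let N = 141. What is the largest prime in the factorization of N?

141 = 3 · 47
47 is prime.
So 141 = 3 · 47; the largest prime factor is 47.

47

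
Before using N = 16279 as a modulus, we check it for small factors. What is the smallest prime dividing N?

16279 is odd.
Digit sum 25, not divisible by 3.
Ends in 9: not divisible by 5.
7: 16279 = 7·2325 + 4
11: 16279 = 11·1479 + 10
13: 16279 = 13·1252 + 3
17: 16279 = 17·957 + 10
19: 16279 = 19·856 + 15
23: 16279 = 23·707 + 18
29: 16279 = 29·561 + 10
31: 16279 = 31·525 + 4
37: 16279 = 37·439 + 36
41: 16279 = 41·397 + 2
43: 16279 = 43·378 + 25
47: 16279 = 47·346 + 17
53: 16279 = 53·307 + 8
59: 16279 = 59·275 + 54
61: 16279 = 61·266 + 53
67: 16279 = 67·242 + 65
71: 16279 = 71·229 + 20
73: 16279 = 73·223

73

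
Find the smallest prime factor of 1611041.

53

1611041 is odd.
Digit sum 14, not divisible by 3.
Ends in 1: not divisible by 5.
7: 1611041 = 7·230148 + 5
11: 1611041 = 11·146458 + 3
13: 1611041 = 13·123926 + 3
17: 1611041 = 17·94767 + 2
19: 1611041 = 19·84791 + 12
23: 1611041 = 23·70045 + 6
29: 1611041 = 29·55553 + 4
31: 1611041 = 31·51969 + 2
37: 1611041 = 37·43541 + 24
41: 1611041 = 41·39293 + 28
43: 1611041 = 43·37466 + 3
47: 1611041 = 47·34277 + 22
53: 1611041 = 53·30397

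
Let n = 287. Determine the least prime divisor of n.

287 is odd.
Digit sum 17, not divisible by 3.
Ends in 7: not divisible by 5.
7: 287 = 7·41

7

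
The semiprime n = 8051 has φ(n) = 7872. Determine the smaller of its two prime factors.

83

φ(n) = (p−1)(q−1) = n − (p+q) + 1, so p + q = 8051 − 7872 + 1 = 180.
p and q are the roots of t² − 180t + 8051 = 0.
Discriminant: 180² − 4·8051 = 32400 − 32204 = 196; √196 = 14.
q = (180 − 14)/2 = 83, p = (180 + 14)/2 = 97.
Check: 83 · 97 = 8051.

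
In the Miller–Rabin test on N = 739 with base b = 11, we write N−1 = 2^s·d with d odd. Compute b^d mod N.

1

739 − 1 = 738 = 2^1 · 369, so d = 369.
11^1 ≡ 11 (mod 739)
11^2 ≡ 11^2 = 121 ≡ 121 (mod 739)
11^4 ≡ 121^2 = 14641 ≡ 600 (mod 739)
11^8 ≡ 600^2 = 360000 ≡ 107 (mod 739)
11^16 ≡ 107^2 = 11449 ≡ 364 (mod 739)
11^32 ≡ 364^2 = 132496 ≡ 215 (mod 739)
11^64 ≡ 215^2 = 46225 ≡ 407 (mod 739)
11^128 ≡ 407^2 = 165649 ≡ 113 (mod 739)
11^256 ≡ 113^2 = 12769 ≡ 206 (mod 739)
369 = 256 + 64 + 32 + 16 + 1 in binary powers of 2.
So 11^369 ≡ 206 · 407 · 215 · 364 · 11 ≡ 1 (mod 739).
Since 11^d ≡ 1 (mod 739), base 11 does not prove 739 composite.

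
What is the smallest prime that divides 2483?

2483 is odd.
Digit sum 17, not divisible by 3.
Ends in 3: not divisible by 5.
7: 2483 = 7·354 + 5
11: 2483 = 11·225 + 8
13: 2483 = 13·191

13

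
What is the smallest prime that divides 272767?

11

272767 is odd.
Digit sum 31, not divisible by 3.
Ends in 7: not divisible by 5.
7: 272767 = 7·38966 + 5
11: 272767 = 11·24797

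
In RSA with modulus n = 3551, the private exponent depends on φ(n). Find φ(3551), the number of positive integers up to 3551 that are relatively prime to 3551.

Factor: 3551 = 53 · 67.
φ(3551) = (53−1) · (67−1) = 52 · 66 = 3432.

3432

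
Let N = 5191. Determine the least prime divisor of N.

5191 is odd.
Digit sum 16, not divisible by 3.
Ends in 1: not divisible by 5.
7: 5191 = 7·741 + 4
11: 5191 = 11·471 + 10
13: 5191 = 13·399 + 4
17: 5191 = 17·305 + 6
19: 5191 = 19·273 + 4
23: 5191 = 23·225 + 16
29: 5191 = 29·179

29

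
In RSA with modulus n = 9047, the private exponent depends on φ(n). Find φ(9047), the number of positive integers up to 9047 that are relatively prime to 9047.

8856

Factor: 9047 = 83 · 109.
φ(9047) = (83−1) · (109−1) = 82 · 108 = 8856.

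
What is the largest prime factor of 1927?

1927 = 41 · 47
47 is prime.
So 1927 = 41 · 47; the largest prime factor is 47.

47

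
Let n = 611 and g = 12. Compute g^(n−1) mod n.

118

12^1 ≡ 12 (mod 611)
12^2 ≡ 12^2 = 144 ≡ 144 (mod 611)
12^4 ≡ 144^2 = 20736 ≡ 573 (mod 611)
12^8 ≡ 573^2 = 328329 ≡ 222 (mod 611)
12^16 ≡ 222^2 = 49284 ≡ 404 (mod 611)
12^32 ≡ 404^2 = 163216 ≡ 79 (mod 611)
12^64 ≡ 79^2 = 6241 ≡ 131 (mod 611)
12^128 ≡ 131^2 = 17161 ≡ 53 (mod 611)
12^256 ≡ 53^2 = 2809 ≡ 365 (mod 611)
12^512 ≡ 365^2 = 133225 ≡ 27 (mod 611)
610 = 512 + 64 + 32 + 2 in binary powers of 2.
So 12^610 ≡ 27 · 131 · 79 · 144 ≡ 118 (mod 611).
Since 118 ≠ 1, base 12 is a Fermat witness: 611 is composite.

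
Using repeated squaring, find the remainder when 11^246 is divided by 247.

77

11^1 ≡ 11 (mod 247)
11^2 ≡ 11^2 = 121 ≡ 121 (mod 247)
11^4 ≡ 121^2 = 14641 ≡ 68 (mod 247)
11^8 ≡ 68^2 = 4624 ≡ 178 (mod 247)
11^16 ≡ 178^2 = 31684 ≡ 68 (mod 247)
11^32 ≡ 68^2 = 4624 ≡ 178 (mod 247)
11^64 ≡ 178^2 = 31684 ≡ 68 (mod 247)
11^128 ≡ 68^2 = 4624 ≡ 178 (mod 247)
246 = 128 + 64 + 32 + 16 + 4 + 2 in binary powers of 2.
So 11^246 ≡ 178 · 68 · 178 · 68 · 68 · 121 ≡ 77 (mod 247).
Since 77 ≠ 1, base 11 is a Fermat witness: 247 is composite.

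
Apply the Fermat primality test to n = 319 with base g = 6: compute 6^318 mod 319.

103

6^1 ≡ 6 (mod 319)
6^2 ≡ 6^2 = 36 ≡ 36 (mod 319)
6^4 ≡ 36^2 = 1296 ≡ 20 (mod 319)
6^8 ≡ 20^2 = 400 ≡ 81 (mod 319)
6^16 ≡ 81^2 = 6561 ≡ 181 (mod 319)
6^32 ≡ 181^2 = 32761 ≡ 223 (mod 319)
6^64 ≡ 223^2 = 49729 ≡ 284 (mod 319)
6^128 ≡ 284^2 = 80656 ≡ 268 (mod 319)
6^256 ≡ 268^2 = 71824 ≡ 49 (mod 319)
318 = 256 + 32 + 16 + 8 + 4 + 2 in binary powers of 2.
So 6^318 ≡ 49 · 223 · 181 · 81 · 20 · 36 ≡ 103 (mod 319).
Since 103 ≠ 1, base 6 is a Fermat witness: 319 is composite.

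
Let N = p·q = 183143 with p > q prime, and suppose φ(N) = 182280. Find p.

491

φ(n) = (p−1)(q−1) = n − (p+q) + 1, so p + q = 183143 − 182280 + 1 = 864.
p and q are the roots of t² − 864t + 183143 = 0.
Discriminant: 864² − 4·183143 = 746496 − 732572 = 13924; √13924 = 118.
q = (864 − 118)/2 = 373, p = (864 + 118)/2 = 491.
Check: 373 · 491 = 183143.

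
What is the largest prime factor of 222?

222 = 2 · 111
111 = 3 · 37
37 is prime.
So 222 = 2 · 3 · 37; the largest prime factor is 37.

37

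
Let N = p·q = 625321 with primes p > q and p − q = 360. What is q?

631

Since p = q + 360, we have 625321 = q(q + 360), so q² + 360q − 625321 = 0.
Discriminant: 360² + 4·625321 = 129600 + 2501284 = 2630884; √2630884 = 1622.
q = (−360 + 1622)/2 = 631, and p = q + 360 = 991.
Check: 631 · 991 = 625321.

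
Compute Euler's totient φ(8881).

8692

Factor: 8881 = 83 · 107.
φ(8881) = (83−1) · (107−1) = 82 · 106 = 8692.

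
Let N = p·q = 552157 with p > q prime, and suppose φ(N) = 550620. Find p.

φ(n) = (p−1)(q−1) = n − (p+q) + 1, so p + q = 552157 − 550620 + 1 = 1538.
p and q are the roots of t² − 1538t + 552157 = 0.
Discriminant: 1538² − 4·552157 = 2365444 − 2208628 = 156816; √156816 = 396.
q = (1538 − 396)/2 = 571, p = (1538 + 396)/2 = 967.
Check: 571 · 967 = 552157.

967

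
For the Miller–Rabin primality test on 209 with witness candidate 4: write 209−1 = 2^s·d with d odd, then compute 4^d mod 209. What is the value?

209 − 1 = 208 = 2^4 · 13, so d = 13.
4^1 ≡ 4 (mod 209)
4^2 ≡ 4^2 = 16 ≡ 16 (mod 209)
4^4 ≡ 16^2 = 256 ≡ 47 (mod 209)
4^8 ≡ 47^2 = 2209 ≡ 119 (mod 209)
13 = 8 + 4 + 1 in binary powers of 2.
So 4^13 ≡ 119 · 47 · 4 ≡ 9 (mod 209).
Squaring chain: 9 → 81 → 82 → 36; never reaches −1, so base 4 is a Miller–Rabin witness that 209 is composite.

9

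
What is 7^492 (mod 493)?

7^1 ≡ 7 (mod 493)
7^2 ≡ 7^2 = 49 ≡ 49 (mod 493)
7^4 ≡ 49^2 = 2401 ≡ 429 (mod 493)
7^8 ≡ 429^2 = 184041 ≡ 152 (mod 493)
7^16 ≡ 152^2 = 23104 ≡ 426 (mod 493)
7^32 ≡ 426^2 = 181476 ≡ 52 (mod 493)
7^64 ≡ 52^2 = 2704 ≡ 239 (mod 493)
7^128 ≡ 239^2 = 57121 ≡ 426 (mod 493)
7^256 ≡ 426^2 = 181476 ≡ 52 (mod 493)
492 = 256 + 128 + 64 + 32 + 8 + 4 in binary powers of 2.
So 7^492 ≡ 52 · 426 · 239 · 52 · 152 · 429 ≡ 455 (mod 493).
Since 455 ≠ 1, base 7 is a Fermat witness: 493 is composite.

455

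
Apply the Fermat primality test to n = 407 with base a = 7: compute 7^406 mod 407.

81

7^1 ≡ 7 (mod 407)
7^2 ≡ 7^2 = 49 ≡ 49 (mod 407)
7^4 ≡ 49^2 = 2401 ≡ 366 (mod 407)
7^8 ≡ 366^2 = 133956 ≡ 53 (mod 407)
7^16 ≡ 53^2 = 2809 ≡ 367 (mod 407)
7^32 ≡ 367^2 = 134689 ≡ 379 (mod 407)
7^64 ≡ 379^2 = 143641 ≡ 377 (mod 407)
7^128 ≡ 377^2 = 142129 ≡ 86 (mod 407)
7^256 ≡ 86^2 = 7396 ≡ 70 (mod 407)
406 = 256 + 128 + 16 + 4 + 2 in binary powers of 2.
So 7^406 ≡ 70 · 86 · 367 · 366 · 49 ≡ 81 (mod 407).
Since 81 ≠ 1, base 7 is a Fermat witness: 407 is composite.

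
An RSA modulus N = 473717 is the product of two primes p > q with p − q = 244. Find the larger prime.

821

Since p = q + 244, we have 473717 = q(q + 244), so q² + 244q − 473717 = 0.
Discriminant: 244² + 4·473717 = 59536 + 1894868 = 1954404; √1954404 = 1398.
q = (−244 + 1398)/2 = 577, and p = q + 244 = 821.
Check: 577 · 821 = 473717.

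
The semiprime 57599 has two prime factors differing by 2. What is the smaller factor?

Since p = q + 2, we have 57599 = q(q + 2), so q² + 2q − 57599 = 0.
Discriminant: 2² + 4·57599 = 4 + 230396 = 230400; √230400 = 480.
q = (−2 + 480)/2 = 239, and p = q + 2 = 241.
Check: 239 · 241 = 57599.

239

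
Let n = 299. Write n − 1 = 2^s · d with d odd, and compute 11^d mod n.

299 − 1 = 298 = 2^1 · 149, so d = 149.
11^1 ≡ 11 (mod 299)
11^2 ≡ 11^2 = 121 ≡ 121 (mod 299)
11^4 ≡ 121^2 = 14641 ≡ 289 (mod 299)
11^8 ≡ 289^2 = 83521 ≡ 100 (mod 299)
11^16 ≡ 100^2 = 10000 ≡ 133 (mod 299)
11^32 ≡ 133^2 = 17689 ≡ 48 (mod 299)
11^64 ≡ 48^2 = 2304 ≡ 211 (mod 299)
11^128 ≡ 211^2 = 44521 ≡ 269 (mod 299)
149 = 128 + 16 + 4 + 1 in binary powers of 2.
So 11^149 ≡ 269 · 133 · 289 · 11 ≡ 267 (mod 299).
Squaring chain: 267; never reaches −1, so base 11 is a Miller–Rabin witness that 299 is composite.

267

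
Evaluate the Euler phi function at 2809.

Factor: 2809 = 53^2.
φ(2809) = 53^1·(53−1) = 2756.

2756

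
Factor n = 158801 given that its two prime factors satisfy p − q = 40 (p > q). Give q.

379

Since p = q + 40, we have 158801 = q(q + 40), so q² + 40q − 158801 = 0.
Discriminant: 40² + 4·158801 = 1600 + 635204 = 636804; √636804 = 798.
q = (−40 + 798)/2 = 379, and p = q + 40 = 419.
Check: 379 · 419 = 158801.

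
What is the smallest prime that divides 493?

493 is odd.
Digit sum 16, not divisible by 3.
Ends in 3: not divisible by 5.
7: 493 = 7·70 + 3
11: 493 = 11·44 + 9
13: 493 = 13·37 + 12
17: 493 = 17·29

17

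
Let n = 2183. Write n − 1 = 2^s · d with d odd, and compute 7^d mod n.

86

2183 − 1 = 2182 = 2^1 · 1091, so d = 1091.
7^1 ≡ 7 (mod 2183)
7^2 ≡ 7^2 = 49 ≡ 49 (mod 2183)
7^4 ≡ 49^2 = 2401 ≡ 218 (mod 2183)
7^8 ≡ 218^2 = 47524 ≡ 1681 (mod 2183)
7^16 ≡ 1681^2 = 2825761 ≡ 959 (mod 2183)
7^32 ≡ 959^2 = 919681 ≡ 638 (mod 2183)
7^64 ≡ 638^2 = 407044 ≡ 1006 (mod 2183)
7^128 ≡ 1006^2 = 1012036 ≡ 1307 (mod 2183)
7^256 ≡ 1307^2 = 1708249 ≡ 1143 (mod 2183)
7^512 ≡ 1143^2 = 1306449 ≡ 1015 (mod 2183)
7^1024 ≡ 1015^2 = 1030225 ≡ 2032 (mod 2183)
1091 = 1024 + 64 + 2 + 1 in binary powers of 2.
So 7^1091 ≡ 2032 · 1006 · 49 · 7 ≡ 86 (mod 2183).
Squaring chain: 86; never reaches −1, so base 7 is a Miller–Rabin witness that 2183 is composite.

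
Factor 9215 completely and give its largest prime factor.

9215 = 5 · 1843
1843 = 19 · 97
97 is prime.
So 9215 = 5 · 19 · 97; the largest prime factor is 97.

97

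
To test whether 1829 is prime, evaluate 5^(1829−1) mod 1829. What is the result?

5^1 ≡ 5 (mod 1829)
5^2 ≡ 5^2 = 25 ≡ 25 (mod 1829)
5^4 ≡ 25^2 = 625 ≡ 625 (mod 1829)
5^8 ≡ 625^2 = 390625 ≡ 1048 (mod 1829)
5^16 ≡ 1048^2 = 1098304 ≡ 904 (mod 1829)
5^32 ≡ 904^2 = 817216 ≡ 1482 (mod 1829)
5^64 ≡ 1482^2 = 2196324 ≡ 1524 (mod 1829)
5^128 ≡ 1524^2 = 2322576 ≡ 1575 (mod 1829)
5^256 ≡ 1575^2 = 2480625 ≡ 501 (mod 1829)
5^512 ≡ 501^2 = 251001 ≡ 428 (mod 1829)
5^1024 ≡ 428^2 = 183184 ≡ 284 (mod 1829)
1828 = 1024 + 512 + 256 + 32 + 4 in binary powers of 2.
So 5^1828 ≡ 284 · 428 · 501 · 1482 · 625 ≡ 5 (mod 1829).
Since 5 ≠ 1, base 5 is a Fermat witness: 1829 is composite.

5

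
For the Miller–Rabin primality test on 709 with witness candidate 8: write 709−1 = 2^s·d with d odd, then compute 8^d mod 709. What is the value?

709 − 1 = 708 = 2^2 · 177, so d = 177.
8^1 ≡ 8 (mod 709)
8^2 ≡ 8^2 = 64 ≡ 64 (mod 709)
8^4 ≡ 64^2 = 4096 ≡ 551 (mod 709)
8^8 ≡ 551^2 = 303601 ≡ 149 (mod 709)
8^16 ≡ 149^2 = 22201 ≡ 222 (mod 709)
8^32 ≡ 222^2 = 49284 ≡ 363 (mod 709)
8^64 ≡ 363^2 = 131769 ≡ 604 (mod 709)
8^128 ≡ 604^2 = 364816 ≡ 390 (mod 709)
177 = 128 + 32 + 16 + 1 in binary powers of 2.
So 8^177 ≡ 390 · 363 · 222 · 8 ≡ 613 (mod 709).
Squaring chain: 613 → 708; reaches −1, so base 8 does not prove 709 composite.

613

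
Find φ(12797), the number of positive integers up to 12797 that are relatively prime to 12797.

12540

Factor: 12797 = 67 · 191.
φ(12797) = (67−1) · (191−1) = 66 · 190 = 12540.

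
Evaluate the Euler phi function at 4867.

4680

Factor: 4867 = 31 · 157.
φ(4867) = (31−1) · (157−1) = 30 · 156 = 4680.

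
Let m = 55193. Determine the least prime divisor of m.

97

55193 is odd.
Digit sum 23, not divisible by 3.
Ends in 3: not divisible by 5.
7: 55193 = 7·7884 + 5
11: 55193 = 11·5017 + 6
13: 55193 = 13·4245 + 8
17: 55193 = 17·3246 + 11
19: 55193 = 19·2904 + 17
23: 55193 = 23·2399 + 16
29: 55193 = 29·1903 + 6
31: 55193 = 31·1780 + 13
37: 55193 = 37·1491 + 26
41: 55193 = 41·1346 + 7
43: 55193 = 43·1283 + 24
47: 55193 = 47·1174 + 15
53: 55193 = 53·1041 + 20
59: 55193 = 59·935 + 28
61: 55193 = 61·904 + 49
67: 55193 = 67·823 + 52
71: 55193 = 71·777 + 26
73: 55193 = 73·756 + 5
79: 55193 = 79·698 + 51
83: 55193 = 83·664 + 81
89: 55193 = 89·620 + 13
97: 55193 = 97·569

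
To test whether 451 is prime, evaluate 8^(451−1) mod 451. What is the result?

122

8^1 ≡ 8 (mod 451)
8^2 ≡ 8^2 = 64 ≡ 64 (mod 451)
8^4 ≡ 64^2 = 4096 ≡ 37 (mod 451)
8^8 ≡ 37^2 = 1369 ≡ 16 (mod 451)
8^16 ≡ 16^2 = 256 ≡ 256 (mod 451)
8^32 ≡ 256^2 = 65536 ≡ 141 (mod 451)
8^64 ≡ 141^2 = 19881 ≡ 37 (mod 451)
8^128 ≡ 37^2 = 1369 ≡ 16 (mod 451)
8^256 ≡ 16^2 = 256 ≡ 256 (mod 451)
450 = 256 + 128 + 64 + 2 in binary powers of 2.
So 8^450 ≡ 256 · 16 · 37 · 64 ≡ 122 (mod 451).
Since 122 ≠ 1, base 8 is a Fermat witness: 451 is composite.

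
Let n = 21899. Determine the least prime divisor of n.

61

21899 is odd.
Digit sum 29, not divisible by 3.
Ends in 9: not divisible by 5.
7: 21899 = 7·3128 + 3
11: 21899 = 11·1990 + 9
13: 21899 = 13·1684 + 7
17: 21899 = 17·1288 + 3
19: 21899 = 19·1152 + 11
23: 21899 = 23·952 + 3
29: 21899 = 29·755 + 4
31: 21899 = 31·706 + 13
37: 21899 = 37·591 + 32
41: 21899 = 41·534 + 5
43: 21899 = 43·509 + 12
47: 21899 = 47·465 + 44
53: 21899 = 53·413 + 10
59: 21899 = 59·371 + 10
61: 21899 = 61·359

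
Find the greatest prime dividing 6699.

6699 = 3 · 2233
2233 = 7 · 319
319 = 11 · 29
29 is prime.
So 6699 = 3 · 7 · 11 · 29; the largest prime factor is 29.

29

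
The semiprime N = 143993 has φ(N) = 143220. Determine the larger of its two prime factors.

463

φ(n) = (p−1)(q−1) = n − (p+q) + 1, so p + q = 143993 − 143220 + 1 = 774.
p and q are the roots of t² − 774t + 143993 = 0.
Discriminant: 774² − 4·143993 = 599076 − 575972 = 23104; √23104 = 152.
q = (774 − 152)/2 = 311, p = (774 + 152)/2 = 463.
Check: 311 · 463 = 143993.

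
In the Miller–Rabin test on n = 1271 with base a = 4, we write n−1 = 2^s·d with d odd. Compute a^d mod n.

1024

1271 − 1 = 1270 = 2^1 · 635, so d = 635.
4^1 ≡ 4 (mod 1271)
4^2 ≡ 4^2 = 16 ≡ 16 (mod 1271)
4^4 ≡ 16^2 = 256 ≡ 256 (mod 1271)
4^8 ≡ 256^2 = 65536 ≡ 715 (mod 1271)
4^16 ≡ 715^2 = 511225 ≡ 283 (mod 1271)
4^32 ≡ 283^2 = 80089 ≡ 16 (mod 1271)
4^64 ≡ 16^2 = 256 ≡ 256 (mod 1271)
4^128 ≡ 256^2 = 65536 ≡ 715 (mod 1271)
4^256 ≡ 715^2 = 511225 ≡ 283 (mod 1271)
4^512 ≡ 283^2 = 80089 ≡ 16 (mod 1271)
635 = 512 + 64 + 32 + 16 + 8 + 2 + 1 in binary powers of 2.
So 4^635 ≡ 16 · 256 · 16 · 283 · 715 · 16 · 4 ≡ 1024 (mod 1271).
Squaring chain: 1024; never reaches −1, so base 4 is a Miller–Rabin witness that 1271 is composite.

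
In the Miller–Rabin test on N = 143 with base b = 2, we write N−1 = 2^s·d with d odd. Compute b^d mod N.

143 − 1 = 142 = 2^1 · 71, so d = 71.
2^1 ≡ 2 (mod 143)
2^2 ≡ 2^2 = 4 ≡ 4 (mod 143)
2^4 ≡ 4^2 = 16 ≡ 16 (mod 143)
2^8 ≡ 16^2 = 256 ≡ 113 (mod 143)
2^16 ≡ 113^2 = 12769 ≡ 42 (mod 143)
2^32 ≡ 42^2 = 1764 ≡ 48 (mod 143)
2^64 ≡ 48^2 = 2304 ≡ 16 (mod 143)
71 = 64 + 4 + 2 + 1 in binary powers of 2.
So 2^71 ≡ 16 · 16 · 4 · 2 ≡ 46 (mod 143).
Squaring chain: 46; never reaches −1, so base 2 is a Miller–Rabin witness that 143 is composite.

46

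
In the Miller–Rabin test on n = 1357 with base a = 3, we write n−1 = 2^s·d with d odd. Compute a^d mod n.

1357 − 1 = 1356 = 2^2 · 339, so d = 339.
3^1 ≡ 3 (mod 1357)
3^2 ≡ 3^2 = 9 ≡ 9 (mod 1357)
3^4 ≡ 9^2 = 81 ≡ 81 (mod 1357)
3^8 ≡ 81^2 = 6561 ≡ 1133 (mod 1357)
3^16 ≡ 1133^2 = 1283689 ≡ 1324 (mod 1357)
3^32 ≡ 1324^2 = 1752976 ≡ 1089 (mod 1357)
3^64 ≡ 1089^2 = 1185921 ≡ 1260 (mod 1357)
3^128 ≡ 1260^2 = 1587600 ≡ 1267 (mod 1357)
3^256 ≡ 1267^2 = 1605289 ≡ 1315 (mod 1357)
339 = 256 + 64 + 16 + 2 + 1 in binary powers of 2.
So 3^339 ≡ 1315 · 1260 · 1324 · 9 · 3 ≡ 41 (mod 1357).
Squaring chain: 41 → 324; never reaches −1, so base 3 is a Miller–Rabin witness that 1357 is composite.

41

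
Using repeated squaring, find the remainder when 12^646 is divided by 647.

1

12^1 ≡ 12 (mod 647)
12^2 ≡ 12^2 = 144 ≡ 144 (mod 647)
12^4 ≡ 144^2 = 20736 ≡ 32 (mod 647)
12^8 ≡ 32^2 = 1024 ≡ 377 (mod 647)
12^16 ≡ 377^2 = 142129 ≡ 436 (mod 647)
12^32 ≡ 436^2 = 190096 ≡ 525 (mod 647)
12^64 ≡ 525^2 = 275625 ≡ 3 (mod 647)
12^128 ≡ 3^2 = 9 ≡ 9 (mod 647)
12^256 ≡ 9^2 = 81 ≡ 81 (mod 647)
12^512 ≡ 81^2 = 6561 ≡ 91 (mod 647)
646 = 512 + 128 + 4 + 2 in binary powers of 2.
So 12^646 ≡ 91 · 9 · 32 · 144 ≡ 1 (mod 647).
Since the result is 1, base 12 gives no evidence that 647 is composite.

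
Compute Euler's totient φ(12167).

Factor: 12167 = 23^3.
φ(12167) = 23^2·(23−1) = 11638.

11638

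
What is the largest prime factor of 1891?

1891 = 31 · 61
61 is prime.
So 1891 = 31 · 61; the largest prime factor is 61.

61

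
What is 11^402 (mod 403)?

233

11^1 ≡ 11 (mod 403)
11^2 ≡ 11^2 = 121 ≡ 121 (mod 403)
11^4 ≡ 121^2 = 14641 ≡ 133 (mod 403)
11^8 ≡ 133^2 = 17689 ≡ 360 (mod 403)
11^16 ≡ 360^2 = 129600 ≡ 237 (mod 403)
11^32 ≡ 237^2 = 56169 ≡ 152 (mod 403)
11^64 ≡ 152^2 = 23104 ≡ 133 (mod 403)
11^128 ≡ 133^2 = 17689 ≡ 360 (mod 403)
11^256 ≡ 360^2 = 129600 ≡ 237 (mod 403)
402 = 256 + 128 + 16 + 2 in binary powers of 2.
So 11^402 ≡ 237 · 360 · 237 · 121 ≡ 233 (mod 403).
Since 233 ≠ 1, base 11 is a Fermat witness: 403 is composite.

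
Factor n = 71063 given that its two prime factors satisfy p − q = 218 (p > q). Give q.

179

Since p = q + 218, we have 71063 = q(q + 218), so q² + 218q − 71063 = 0.
Discriminant: 218² + 4·71063 = 47524 + 284252 = 331776; √331776 = 576.
q = (−218 + 576)/2 = 179, and p = q + 218 = 397.
Check: 179 · 397 = 71063.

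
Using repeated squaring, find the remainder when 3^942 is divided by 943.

3^1 ≡ 3 (mod 943)
3^2 ≡ 3^2 = 9 ≡ 9 (mod 943)
3^4 ≡ 9^2 = 81 ≡ 81 (mod 943)
3^8 ≡ 81^2 = 6561 ≡ 903 (mod 943)
3^16 ≡ 903^2 = 815409 ≡ 657 (mod 943)
3^32 ≡ 657^2 = 431649 ≡ 698 (mod 943)
3^64 ≡ 698^2 = 487204 ≡ 616 (mod 943)
3^128 ≡ 616^2 = 379456 ≡ 370 (mod 943)
3^256 ≡ 370^2 = 136900 ≡ 165 (mod 943)
3^512 ≡ 165^2 = 27225 ≡ 821 (mod 943)
942 = 512 + 256 + 128 + 32 + 8 + 4 + 2 in binary powers of 2.
So 3^942 ≡ 821 · 165 · 370 · 698 · 903 · 81 · 9 ≡ 278 (mod 943).
Since 278 ≠ 1, base 3 is a Fermat witness: 943 is composite.

278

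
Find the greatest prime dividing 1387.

1387 = 19 · 73
73 is prime.
So 1387 = 19 · 73; the largest prime factor is 73.

73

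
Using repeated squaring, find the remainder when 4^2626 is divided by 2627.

4^1 ≡ 4 (mod 2627)
4^2 ≡ 4^2 = 16 ≡ 16 (mod 2627)
4^4 ≡ 16^2 = 256 ≡ 256 (mod 2627)
4^8 ≡ 256^2 = 65536 ≡ 2488 (mod 2627)
4^16 ≡ 2488^2 = 6190144 ≡ 932 (mod 2627)
4^32 ≡ 932^2 = 868624 ≡ 1714 (mod 2627)
4^64 ≡ 1714^2 = 2937796 ≡ 810 (mod 2627)
4^128 ≡ 810^2 = 656100 ≡ 1977 (mod 2627)
4^256 ≡ 1977^2 = 3908529 ≡ 2180 (mod 2627)
4^512 ≡ 2180^2 = 4752400 ≡ 157 (mod 2627)
4^1024 ≡ 157^2 = 24649 ≡ 1006 (mod 2627)
4^2048 ≡ 1006^2 = 1012036 ≡ 641 (mod 2627)
2626 = 2048 + 512 + 64 + 2 in binary powers of 2.
So 4^2626 ≡ 641 · 157 · 810 · 16 ≡ 2560 (mod 2627).
Since 2560 ≠ 1, base 4 is a Fermat witness: 2627 is composite.

2560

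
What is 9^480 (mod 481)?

9^1 ≡ 9 (mod 481)
9^2 ≡ 9^2 = 81 ≡ 81 (mod 481)
9^4 ≡ 81^2 = 6561 ≡ 308 (mod 481)
9^8 ≡ 308^2 = 94864 ≡ 107 (mod 481)
9^16 ≡ 107^2 = 11449 ≡ 386 (mod 481)
9^32 ≡ 386^2 = 148996 ≡ 367 (mod 481)
9^64 ≡ 367^2 = 134689 ≡ 9 (mod 481)
9^128 ≡ 9^2 = 81 ≡ 81 (mod 481)
9^256 ≡ 81^2 = 6561 ≡ 308 (mod 481)
480 = 256 + 128 + 64 + 32 in binary powers of 2.
So 9^480 ≡ 308 · 81 · 9 · 367 ≡ 248 (mod 481).
Since 248 ≠ 1, base 9 is a Fermat witness: 481 is composite.

248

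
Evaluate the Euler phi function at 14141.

13884

Factor: 14141 = 79 · 179.
φ(14141) = (79−1) · (179−1) = 78 · 178 = 13884.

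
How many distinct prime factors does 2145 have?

2145 = 3 · 715
715 = 5 · 143
143 = 11 · 13
2145 = 3 · 5 · 11 · 13, which has 4 distinct prime factors.

4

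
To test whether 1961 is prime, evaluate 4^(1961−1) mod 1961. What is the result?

1561

4^1 ≡ 4 (mod 1961)
4^2 ≡ 4^2 = 16 ≡ 16 (mod 1961)
4^4 ≡ 16^2 = 256 ≡ 256 (mod 1961)
4^8 ≡ 256^2 = 65536 ≡ 823 (mod 1961)
4^16 ≡ 823^2 = 677329 ≡ 784 (mod 1961)
4^32 ≡ 784^2 = 614656 ≡ 863 (mod 1961)
4^64 ≡ 863^2 = 744769 ≡ 1550 (mod 1961)
4^128 ≡ 1550^2 = 2402500 ≡ 275 (mod 1961)
4^256 ≡ 275^2 = 75625 ≡ 1107 (mod 1961)
4^512 ≡ 1107^2 = 1225449 ≡ 1785 (mod 1961)
4^1024 ≡ 1785^2 = 3186225 ≡ 1561 (mod 1961)
1960 = 1024 + 512 + 256 + 128 + 32 + 8 in binary powers of 2.
So 4^1960 ≡ 1561 · 1785 · 1107 · 275 · 863 · 823 ≡ 1561 (mod 1961).
Since 1561 ≠ 1, base 4 is a Fermat witness: 1961 is composite.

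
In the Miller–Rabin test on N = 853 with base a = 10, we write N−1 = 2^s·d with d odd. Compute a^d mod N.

1

853 − 1 = 852 = 2^2 · 213, so d = 213.
10^1 ≡ 10 (mod 853)
10^2 ≡ 10^2 = 100 ≡ 100 (mod 853)
10^4 ≡ 100^2 = 10000 ≡ 617 (mod 853)
10^8 ≡ 617^2 = 380689 ≡ 251 (mod 853)
10^16 ≡ 251^2 = 63001 ≡ 732 (mod 853)
10^32 ≡ 732^2 = 535824 ≡ 140 (mod 853)
10^64 ≡ 140^2 = 19600 ≡ 834 (mod 853)
10^128 ≡ 834^2 = 695556 ≡ 361 (mod 853)
213 = 128 + 64 + 16 + 4 + 1 in binary powers of 2.
So 10^213 ≡ 361 · 834 · 732 · 617 · 10 ≡ 1 (mod 853).
Since 10^d ≡ 1 (mod 853), base 10 does not prove 853 composite.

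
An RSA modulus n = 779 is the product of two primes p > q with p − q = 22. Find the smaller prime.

Since p = q + 22, we have 779 = q(q + 22), so q² + 22q − 779 = 0.
Discriminant: 22² + 4·779 = 484 + 3116 = 3600; √3600 = 60.
q = (−22 + 60)/2 = 19, and p = q + 22 = 41.
Check: 19 · 41 = 779.

19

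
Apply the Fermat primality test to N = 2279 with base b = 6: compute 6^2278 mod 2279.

6^1 ≡ 6 (mod 2279)
6^2 ≡ 6^2 = 36 ≡ 36 (mod 2279)
6^4 ≡ 36^2 = 1296 ≡ 1296 (mod 2279)
6^8 ≡ 1296^2 = 1679616 ≡ 2272 (mod 2279)
6^16 ≡ 2272^2 = 5161984 ≡ 49 (mod 2279)
6^32 ≡ 49^2 = 2401 ≡ 122 (mod 2279)
6^64 ≡ 122^2 = 14884 ≡ 1210 (mod 2279)
6^128 ≡ 1210^2 = 1464100 ≡ 982 (mod 2279)
6^256 ≡ 982^2 = 964324 ≡ 307 (mod 2279)
6^512 ≡ 307^2 = 94249 ≡ 810 (mod 2279)
6^1024 ≡ 810^2 = 656100 ≡ 2027 (mod 2279)
6^2048 ≡ 2027^2 = 4108729 ≡ 1971 (mod 2279)
2278 = 2048 + 128 + 64 + 32 + 4 + 2 in binary powers of 2.
So 6^2278 ≡ 1971 · 982 · 1210 · 122 · 1296 · 36 ≡ 49 (mod 2279).
Since 49 ≠ 1, base 6 is a Fermat witness: 2279 is composite.

49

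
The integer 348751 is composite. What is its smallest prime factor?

13

348751 is odd.
Digit sum 28, not divisible by 3.
Ends in 1: not divisible by 5.
7: 348751 = 7·49821 + 4
11: 348751 = 11·31704 + 7
13: 348751 = 13·26827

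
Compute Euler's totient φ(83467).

75240

Factor: 83467 = 19 · 23 · 191.
φ(83467) = (19−1) · (23−1) · (191−1) = 18 · 22 · 190 = 75240.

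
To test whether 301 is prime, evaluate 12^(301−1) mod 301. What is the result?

12^1 ≡ 12 (mod 301)
12^2 ≡ 12^2 = 144 ≡ 144 (mod 301)
12^4 ≡ 144^2 = 20736 ≡ 268 (mod 301)
12^8 ≡ 268^2 = 71824 ≡ 186 (mod 301)
12^16 ≡ 186^2 = 34596 ≡ 282 (mod 301)
12^32 ≡ 282^2 = 79524 ≡ 60 (mod 301)
12^64 ≡ 60^2 = 3600 ≡ 289 (mod 301)
12^128 ≡ 289^2 = 83521 ≡ 144 (mod 301)
12^256 ≡ 144^2 = 20736 ≡ 268 (mod 301)
300 = 256 + 32 + 8 + 4 in binary powers of 2.
So 12^300 ≡ 268 · 60 · 186 · 268 ≡ 64 (mod 301).
Since 64 ≠ 1, base 12 is a Fermat witness: 301 is composite.

64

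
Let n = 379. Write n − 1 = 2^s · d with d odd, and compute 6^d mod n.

379 − 1 = 378 = 2^1 · 189, so d = 189.
6^1 ≡ 6 (mod 379)
6^2 ≡ 6^2 = 36 ≡ 36 (mod 379)
6^4 ≡ 36^2 = 1296 ≡ 159 (mod 379)
6^8 ≡ 159^2 = 25281 ≡ 267 (mod 379)
6^16 ≡ 267^2 = 71289 ≡ 37 (mod 379)
6^32 ≡ 37^2 = 1369 ≡ 232 (mod 379)
6^64 ≡ 232^2 = 53824 ≡ 6 (mod 379)
6^128 ≡ 6^2 = 36 ≡ 36 (mod 379)
189 = 128 + 32 + 16 + 8 + 4 + 1 in binary powers of 2.
So 6^189 ≡ 36 · 232 · 37 · 267 · 159 · 6 ≡ 1 (mod 379).
Since 6^d ≡ 1 (mod 379), base 6 does not prove 379 composite.

1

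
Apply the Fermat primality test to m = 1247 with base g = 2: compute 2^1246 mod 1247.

2^1 ≡ 2 (mod 1247)
2^2 ≡ 2^2 = 4 ≡ 4 (mod 1247)
2^4 ≡ 4^2 = 16 ≡ 16 (mod 1247)
2^8 ≡ 16^2 = 256 ≡ 256 (mod 1247)
2^16 ≡ 256^2 = 65536 ≡ 692 (mod 1247)
2^32 ≡ 692^2 = 478864 ≡ 16 (mod 1247)
2^64 ≡ 16^2 = 256 ≡ 256 (mod 1247)
2^128 ≡ 256^2 = 65536 ≡ 692 (mod 1247)
2^256 ≡ 692^2 = 478864 ≡ 16 (mod 1247)
2^512 ≡ 16^2 = 256 ≡ 256 (mod 1247)
2^1024 ≡ 256^2 = 65536 ≡ 692 (mod 1247)
1246 = 1024 + 128 + 64 + 16 + 8 + 4 + 2 in binary powers of 2.
So 2^1246 ≡ 692 · 692 · 256 · 692 · 256 · 16 · 4 ≡ 173 (mod 1247).
Since 173 ≠ 1, base 2 is a Fermat witness: 1247 is composite.

173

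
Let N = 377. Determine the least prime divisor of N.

13

377 is odd.
Digit sum 17, not divisible by 3.
Ends in 7: not divisible by 5.
7: 377 = 7·53 + 6
11: 377 = 11·34 + 3
13: 377 = 13·29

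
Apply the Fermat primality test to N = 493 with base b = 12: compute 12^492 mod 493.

378

12^1 ≡ 12 (mod 493)
12^2 ≡ 12^2 = 144 ≡ 144 (mod 493)
12^4 ≡ 144^2 = 20736 ≡ 30 (mod 493)
12^8 ≡ 30^2 = 900 ≡ 407 (mod 493)
12^16 ≡ 407^2 = 165649 ≡ 1 (mod 493)
12^32 ≡ 1^2 = 1 ≡ 1 (mod 493)
12^64 ≡ 1^2 = 1 ≡ 1 (mod 493)
12^128 ≡ 1^2 = 1 ≡ 1 (mod 493)
12^256 ≡ 1^2 = 1 ≡ 1 (mod 493)
492 = 256 + 128 + 64 + 32 + 8 + 4 in binary powers of 2.
So 12^492 ≡ 1 · 1 · 1 · 1 · 407 · 30 ≡ 378 (mod 493).
Since 378 ≠ 1, base 12 is a Fermat witness: 493 is composite.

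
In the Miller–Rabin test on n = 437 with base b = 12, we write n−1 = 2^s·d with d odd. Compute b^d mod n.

278

437 − 1 = 436 = 2^2 · 109, so d = 109.
12^1 ≡ 12 (mod 437)
12^2 ≡ 12^2 = 144 ≡ 144 (mod 437)
12^4 ≡ 144^2 = 20736 ≡ 197 (mod 437)
12^8 ≡ 197^2 = 38809 ≡ 353 (mod 437)
12^16 ≡ 353^2 = 124609 ≡ 64 (mod 437)
12^32 ≡ 64^2 = 4096 ≡ 163 (mod 437)
12^64 ≡ 163^2 = 26569 ≡ 349 (mod 437)
109 = 64 + 32 + 8 + 4 + 1 in binary powers of 2.
So 12^109 ≡ 349 · 163 · 353 · 197 · 12 ≡ 278 (mod 437).
Squaring chain: 278 → 372; never reaches −1, so base 12 is a Miller–Rabin witness that 437 is composite.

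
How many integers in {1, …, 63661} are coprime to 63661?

Factor: 63661 = 13 · 59 · 83.
φ(63661) = (13−1) · (59−1) · (83−1) = 12 · 58 · 82 = 57072.

57072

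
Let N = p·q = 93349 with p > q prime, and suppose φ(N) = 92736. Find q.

φ(n) = (p−1)(q−1) = n − (p+q) + 1, so p + q = 93349 − 92736 + 1 = 614.
p and q are the roots of t² − 614t + 93349 = 0.
Discriminant: 614² − 4·93349 = 376996 − 373396 = 3600; √3600 = 60.
q = (614 − 60)/2 = 277, p = (614 + 60)/2 = 337.
Check: 277 · 337 = 93349.

277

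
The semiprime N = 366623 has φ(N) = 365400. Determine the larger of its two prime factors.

φ(n) = (p−1)(q−1) = n − (p+q) + 1, so p + q = 366623 − 365400 + 1 = 1224.
p and q are the roots of t² − 1224t + 366623 = 0.
Discriminant: 1224² − 4·366623 = 1498176 − 1466492 = 31684; √31684 = 178.
q = (1224 − 178)/2 = 523, p = (1224 + 178)/2 = 701.
Check: 523 · 701 = 366623.

701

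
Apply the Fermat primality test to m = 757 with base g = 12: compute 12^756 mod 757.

1

12^1 ≡ 12 (mod 757)
12^2 ≡ 12^2 = 144 ≡ 144 (mod 757)
12^4 ≡ 144^2 = 20736 ≡ 297 (mod 757)
12^8 ≡ 297^2 = 88209 ≡ 397 (mod 757)
12^16 ≡ 397^2 = 157609 ≡ 153 (mod 757)
12^32 ≡ 153^2 = 23409 ≡ 699 (mod 757)
12^64 ≡ 699^2 = 488601 ≡ 336 (mod 757)
12^128 ≡ 336^2 = 112896 ≡ 103 (mod 757)
12^256 ≡ 103^2 = 10609 ≡ 11 (mod 757)
12^512 ≡ 11^2 = 121 ≡ 121 (mod 757)
756 = 512 + 128 + 64 + 32 + 16 + 4 in binary powers of 2.
So 12^756 ≡ 121 · 103 · 336 · 699 · 153 · 297 ≡ 1 (mod 757).
Since the result is 1, base 12 gives no evidence that 757 is composite.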